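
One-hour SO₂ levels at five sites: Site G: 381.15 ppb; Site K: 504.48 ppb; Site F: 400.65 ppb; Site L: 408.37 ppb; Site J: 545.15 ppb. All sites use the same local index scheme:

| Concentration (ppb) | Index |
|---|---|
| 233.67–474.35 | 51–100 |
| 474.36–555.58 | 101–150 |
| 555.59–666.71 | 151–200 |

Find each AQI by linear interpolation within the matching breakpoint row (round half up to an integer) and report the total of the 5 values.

516

Site G: row 233.67–474.35 (AQI 51–100). (100−51)·(381.15−233.67)/(474.35−233.67) + 51 = 49·147.48/240.68 + 51 ≈ 81.03 → 81.
Site K: row 474.36–555.58 (AQI 101–150). (150−101)·(504.48−474.36)/(555.58−474.36) + 101 = 49·30.12/81.22 + 101 ≈ 119.17 → 119.
Site F: 400.65 lies in 233.67–474.35, so I_lo=51, I_hi=100, C_lo=233.67, C_hi=474.35.
(100−51)/(474.35−233.67) × (400.65−233.67) + 51 = 49/240.68 × 166.98 + 51 ≈ 85.00 → 85.
Site L: row 233.67–474.35 (AQI 51–100). (100−51)·(408.37−233.67)/(474.35−233.67) + 51 = 49·174.70/240.68 + 51 ≈ 86.57 → 87.
Site J 545.15: bracket 474.36–555.58 → index 101–150; slope 49/81.22, offset 70.79.
AQI = 101 + 49/81.22·70.79 ≈ 143.71 ⇒ 144.
AQIs: Site G=81, Site K=119, Site F=85, Site L=87, Site J=144. Sum = 81 + 119 + 85 + 87 + 144 = 516.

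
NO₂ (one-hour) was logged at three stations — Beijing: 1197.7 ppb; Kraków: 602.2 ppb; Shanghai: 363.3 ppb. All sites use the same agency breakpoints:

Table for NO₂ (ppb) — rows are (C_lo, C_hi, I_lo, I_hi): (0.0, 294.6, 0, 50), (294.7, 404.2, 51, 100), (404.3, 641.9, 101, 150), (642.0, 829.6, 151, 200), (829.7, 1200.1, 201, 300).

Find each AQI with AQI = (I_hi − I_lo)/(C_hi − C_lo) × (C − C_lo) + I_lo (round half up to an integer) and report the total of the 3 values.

Beijing: row 829.7–1200.1 (AQI 201–300). (300−201)·(1197.7−829.7)/(1200.1−829.7) + 201 = 99·368.0/370.4 + 201 ≈ 299.36 → 299.
Kraków: row 404.3–641.9 (AQI 101–150). (150−101)·(602.2−404.3)/(641.9−404.3) + 101 = 49·197.9/237.6 + 101 ≈ 141.81 → 142.
Shanghai: 363.3 ∈ [294.7, 404.2] ↔ index [51, 100].
51 + (363.3−294.7)·(100−51)/(404.2−294.7) = 51 + 68.6·49/109.5 ≈ 81.70, so AQI = 82.
AQIs: Beijing=299, Kraków=142, Shanghai=82. Sum = 299 + 142 + 82 = 523.

523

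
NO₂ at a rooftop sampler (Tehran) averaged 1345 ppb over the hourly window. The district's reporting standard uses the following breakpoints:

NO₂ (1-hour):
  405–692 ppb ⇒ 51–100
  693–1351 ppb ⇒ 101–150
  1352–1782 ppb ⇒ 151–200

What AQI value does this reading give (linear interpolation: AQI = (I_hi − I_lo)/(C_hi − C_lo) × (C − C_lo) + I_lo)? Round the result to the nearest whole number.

150

NO₂: 1345 lies in 693–1351, so I_lo=101, I_hi=150, C_lo=693, C_hi=1351.
(150−101)/(1351−693) × (1345−693) + 101 = 49/658 × 652 + 101 ≈ 149.55 → 150.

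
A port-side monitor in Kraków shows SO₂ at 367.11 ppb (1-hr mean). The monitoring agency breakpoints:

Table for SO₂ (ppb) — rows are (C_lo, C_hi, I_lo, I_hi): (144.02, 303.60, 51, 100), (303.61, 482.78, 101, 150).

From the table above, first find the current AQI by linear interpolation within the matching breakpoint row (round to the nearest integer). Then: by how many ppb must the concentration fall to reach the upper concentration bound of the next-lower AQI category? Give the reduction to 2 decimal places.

63.51

SO₂: row 303.61–482.78 (AQI 101–150). (150−101)·(367.11−303.61)/(482.78−303.61) + 101 = 49·63.50/179.17 + 101 ≈ 118.37 → 118.
Current AQI 118 is in the Unhealthy for Sensitive Groups range (101–150). The next-lower category tops out at AQI 100, whose upper concentration bound is 303.60 ppb.
Reduction needed = 367.11 − 303.60 = 63.51 ppb.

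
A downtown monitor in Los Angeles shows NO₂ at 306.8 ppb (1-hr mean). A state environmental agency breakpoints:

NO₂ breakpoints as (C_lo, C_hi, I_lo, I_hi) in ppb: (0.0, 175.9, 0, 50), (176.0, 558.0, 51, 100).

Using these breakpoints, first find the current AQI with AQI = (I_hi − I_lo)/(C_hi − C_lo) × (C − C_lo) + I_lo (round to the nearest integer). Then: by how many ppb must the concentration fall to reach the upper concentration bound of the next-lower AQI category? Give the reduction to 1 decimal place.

130.9

NO₂: 306.8 lies in 176.0–558.0, so I_lo=51, I_hi=100, C_lo=176.0, C_hi=558.0.
(100−51)/(558.0−176.0) × (306.8−176.0) + 51 = 49/382.0 × 130.8 + 51 ≈ 67.78 → 68.
Current AQI 68 is in the Moderate range (51–100). The next-lower category tops out at AQI 50, whose upper concentration bound is 175.9 ppb.
Reduction needed = 306.8 − 175.9 = 130.9 ppb.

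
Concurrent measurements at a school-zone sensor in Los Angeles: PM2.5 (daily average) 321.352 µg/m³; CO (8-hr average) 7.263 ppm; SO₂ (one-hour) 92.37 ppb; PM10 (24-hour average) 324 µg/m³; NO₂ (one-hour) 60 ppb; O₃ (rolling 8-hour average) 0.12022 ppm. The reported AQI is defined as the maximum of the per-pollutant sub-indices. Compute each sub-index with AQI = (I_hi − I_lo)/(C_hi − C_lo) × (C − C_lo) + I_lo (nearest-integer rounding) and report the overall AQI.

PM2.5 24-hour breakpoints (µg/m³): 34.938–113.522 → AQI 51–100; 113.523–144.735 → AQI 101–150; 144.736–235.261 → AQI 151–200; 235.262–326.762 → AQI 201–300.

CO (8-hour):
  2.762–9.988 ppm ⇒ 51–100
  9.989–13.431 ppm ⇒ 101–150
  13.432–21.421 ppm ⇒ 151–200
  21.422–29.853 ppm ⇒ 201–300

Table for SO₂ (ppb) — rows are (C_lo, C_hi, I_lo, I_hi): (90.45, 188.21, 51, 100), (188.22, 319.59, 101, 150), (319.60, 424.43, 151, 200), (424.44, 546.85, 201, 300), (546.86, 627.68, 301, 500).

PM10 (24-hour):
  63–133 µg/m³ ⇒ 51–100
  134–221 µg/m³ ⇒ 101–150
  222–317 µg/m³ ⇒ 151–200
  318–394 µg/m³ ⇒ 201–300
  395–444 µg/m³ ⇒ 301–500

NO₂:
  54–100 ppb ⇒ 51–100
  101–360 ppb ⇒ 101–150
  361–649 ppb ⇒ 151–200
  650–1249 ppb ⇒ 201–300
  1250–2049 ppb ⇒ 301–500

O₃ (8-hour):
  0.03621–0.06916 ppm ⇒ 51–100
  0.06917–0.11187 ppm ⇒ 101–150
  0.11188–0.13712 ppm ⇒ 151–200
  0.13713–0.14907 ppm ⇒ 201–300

PM2.5: 321.352 lies in 235.262–326.762, so I_lo=201, I_hi=300, C_lo=235.262, C_hi=326.762.
(300−201)/(326.762−235.262) × (321.352−235.262) + 201 = 99/91.500 × 86.090 + 201 ≈ 294.15 → 294.
CO: 7.263 lies in 2.762–9.988, so I_lo=51, I_hi=100, C_lo=2.762, C_hi=9.988.
(100−51)/(9.988−2.762) × (7.263−2.762) + 51 = 49/7.226 × 4.501 + 51 ≈ 81.52 → 82.
SO₂: 92.37 lies in 90.45–188.21, so I_lo=51, I_hi=100, C_lo=90.45, C_hi=188.21.
(100−51)/(188.21−90.45) × (92.37−90.45) + 51 = 49/97.76 × 1.92 + 51 ≈ 51.96 → 52.
PM10: row 318–394 (AQI 201–300). (300−201)·(324−318)/(394−318) + 201 = 99·6/76 + 201 ≈ 208.82 → 209.
NO₂: 60 lies in 54–100, so I_lo=51, I_hi=100, C_lo=54, C_hi=100.
(100−51)/(100−54) × (60−54) + 51 = 49/46 × 6 + 51 ≈ 57.39 → 57.
O₃ 0.12022: bracket 0.11188–0.13712 → index 151–200; slope 49/0.02524, offset 0.00834.
AQI = 151 + 49/0.02524·0.00834 ≈ 167.19 ⇒ 167.
Sub-indices: PM2.5→294, CO→82, SO₂→52, PM10→209, NO₂→57, O₃→167. Overall AQI = max = 294; dominant pollutant is PM2.5.

294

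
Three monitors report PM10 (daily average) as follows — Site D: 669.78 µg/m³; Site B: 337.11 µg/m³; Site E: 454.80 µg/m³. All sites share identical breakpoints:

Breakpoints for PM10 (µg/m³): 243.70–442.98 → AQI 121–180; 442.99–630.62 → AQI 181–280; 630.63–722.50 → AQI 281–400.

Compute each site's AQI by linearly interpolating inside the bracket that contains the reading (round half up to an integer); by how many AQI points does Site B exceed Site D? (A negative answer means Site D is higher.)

Site D: row 630.63–722.50 (AQI 281–400). (400−281)·(669.78−630.63)/(722.50−630.63) + 281 = 119·39.15/91.87 + 281 ≈ 331.71 → 332.
Site B: 337.11 ∈ [243.70, 442.98] ↔ index [121, 180].
121 + (337.11−243.70)·(180−121)/(442.98−243.70) = 121 + 93.41·59/199.28 ≈ 148.66, so AQI = 149.
Site E: row 442.99–630.62 (AQI 181–280). (280−181)·(454.80−442.99)/(630.62−442.99) + 181 = 99·11.81/187.63 + 181 ≈ 187.23 → 187.
AQIs: Site D=332, Site B=149, Site E=187. Site B (149) − Site D (332) = -183.

-183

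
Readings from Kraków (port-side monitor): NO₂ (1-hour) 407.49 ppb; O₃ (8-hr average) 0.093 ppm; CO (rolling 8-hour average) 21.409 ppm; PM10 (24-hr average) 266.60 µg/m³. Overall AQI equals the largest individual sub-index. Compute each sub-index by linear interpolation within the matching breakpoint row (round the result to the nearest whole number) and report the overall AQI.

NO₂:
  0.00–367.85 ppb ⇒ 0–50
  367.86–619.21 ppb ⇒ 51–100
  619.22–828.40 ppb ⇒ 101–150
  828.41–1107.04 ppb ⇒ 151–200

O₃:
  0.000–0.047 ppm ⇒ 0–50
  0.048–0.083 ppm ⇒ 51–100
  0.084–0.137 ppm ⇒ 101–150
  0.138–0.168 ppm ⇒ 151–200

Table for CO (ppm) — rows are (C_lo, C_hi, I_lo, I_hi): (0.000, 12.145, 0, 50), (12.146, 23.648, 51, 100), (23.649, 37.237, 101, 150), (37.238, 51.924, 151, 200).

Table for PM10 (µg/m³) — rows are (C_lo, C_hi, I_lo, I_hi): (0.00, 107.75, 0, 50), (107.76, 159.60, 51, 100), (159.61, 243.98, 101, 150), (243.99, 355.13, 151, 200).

NO₂ 407.49: bracket 367.86–619.21 → index 51–100; slope 49/251.35, offset 39.63.
AQI = 51 + 49/251.35·39.63 ≈ 58.73 ⇒ 59.
O₃: 0.093 ∈ [0.084, 0.137] ↔ index [101, 150].
101 + (0.093−0.084)·(150−101)/(0.137−0.084) = 101 + 0.009·49/0.053 ≈ 109.32, so AQI = 109.
CO 21.409: bracket 12.146–23.648 → index 51–100; slope 49/11.502, offset 9.263.
AQI = 51 + 49/11.502·9.263 ≈ 90.46 ⇒ 90.
PM10: row 243.99–355.13 (AQI 151–200). (200−151)·(266.60−243.99)/(355.13−243.99) + 151 = 49·22.61/111.14 + 151 ≈ 160.97 → 161.
Sub-indices: NO₂→59, O₃→109, CO→90, PM10→161. Overall AQI = max = 161; dominant pollutant is PM10.
AQI 161: Unhealthy.

161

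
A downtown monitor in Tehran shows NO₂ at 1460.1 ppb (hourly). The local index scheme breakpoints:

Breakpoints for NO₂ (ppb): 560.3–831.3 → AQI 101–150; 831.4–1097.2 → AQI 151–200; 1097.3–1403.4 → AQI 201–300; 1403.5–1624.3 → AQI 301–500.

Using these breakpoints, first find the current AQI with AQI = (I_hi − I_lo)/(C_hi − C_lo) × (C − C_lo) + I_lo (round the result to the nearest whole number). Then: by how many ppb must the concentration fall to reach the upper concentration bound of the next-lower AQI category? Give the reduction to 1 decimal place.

56.7

NO₂: 1460.1 lies in 1403.5–1624.3, so I_lo=301, I_hi=500, C_lo=1403.5, C_hi=1624.3.
(500−301)/(1624.3−1403.5) × (1460.1−1403.5) + 301 = 199/220.8 × 56.6 + 301 ≈ 352.01 → 352.
Current AQI 352 is in the Hazardous range (301–500). The next-lower category tops out at AQI 300, whose upper concentration bound is 1403.4 ppb.
Reduction needed = 1460.1 − 1403.4 = 56.7 ppb.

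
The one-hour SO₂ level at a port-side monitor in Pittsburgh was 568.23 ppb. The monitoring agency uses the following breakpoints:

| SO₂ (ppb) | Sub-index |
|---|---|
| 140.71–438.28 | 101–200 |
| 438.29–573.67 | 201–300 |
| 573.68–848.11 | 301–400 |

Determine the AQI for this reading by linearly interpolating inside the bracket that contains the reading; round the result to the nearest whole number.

SO₂ 568.23: bracket 438.29–573.67 → index 201–300; slope 99/135.38, offset 129.94.
AQI = 201 + 99/135.38·129.94 ≈ 296.02 ⇒ 296.

296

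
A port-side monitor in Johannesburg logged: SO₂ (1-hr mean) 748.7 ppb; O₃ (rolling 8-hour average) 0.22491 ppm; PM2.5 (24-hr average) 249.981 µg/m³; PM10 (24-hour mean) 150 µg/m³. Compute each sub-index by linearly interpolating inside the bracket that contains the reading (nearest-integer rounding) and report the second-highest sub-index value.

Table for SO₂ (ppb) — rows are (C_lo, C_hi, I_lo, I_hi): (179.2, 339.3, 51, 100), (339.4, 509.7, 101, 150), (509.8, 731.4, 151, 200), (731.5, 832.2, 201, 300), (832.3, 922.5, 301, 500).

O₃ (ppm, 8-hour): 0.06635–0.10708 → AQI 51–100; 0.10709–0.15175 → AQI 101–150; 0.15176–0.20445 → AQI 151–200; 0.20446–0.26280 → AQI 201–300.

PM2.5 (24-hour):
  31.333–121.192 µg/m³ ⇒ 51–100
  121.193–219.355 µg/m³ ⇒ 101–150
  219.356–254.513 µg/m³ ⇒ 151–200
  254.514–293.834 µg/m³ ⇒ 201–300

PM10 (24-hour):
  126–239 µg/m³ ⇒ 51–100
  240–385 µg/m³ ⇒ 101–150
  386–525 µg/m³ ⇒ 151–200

218

SO₂: 748.7 ∈ [731.5, 832.2] ↔ index [201, 300].
201 + (748.7−731.5)·(300−201)/(832.2−731.5) = 201 + 17.2·99/100.7 ≈ 217.91, so AQI = 218.
O₃: row 0.20446–0.26280 (AQI 201–300). (300−201)·(0.22491−0.20446)/(0.26280−0.20446) + 201 = 99·0.02045/0.05834 + 201 ≈ 235.70 → 236.
PM2.5 249.981: bracket 219.356–254.513 → index 151–200; slope 49/35.157, offset 30.625.
AQI = 151 + 49/35.157·30.625 ≈ 193.68 ⇒ 194.
PM10 150: bracket 126–239 → index 51–100; slope 49/113, offset 24.
AQI = 51 + 49/113·24 ≈ 61.41 ⇒ 61.
Sub-indices: SO₂→218, O₃→236, PM2.5→194, PM10→61. Ranked high→low: 236, 218, 194, 61. Second-highest sub-index = 218.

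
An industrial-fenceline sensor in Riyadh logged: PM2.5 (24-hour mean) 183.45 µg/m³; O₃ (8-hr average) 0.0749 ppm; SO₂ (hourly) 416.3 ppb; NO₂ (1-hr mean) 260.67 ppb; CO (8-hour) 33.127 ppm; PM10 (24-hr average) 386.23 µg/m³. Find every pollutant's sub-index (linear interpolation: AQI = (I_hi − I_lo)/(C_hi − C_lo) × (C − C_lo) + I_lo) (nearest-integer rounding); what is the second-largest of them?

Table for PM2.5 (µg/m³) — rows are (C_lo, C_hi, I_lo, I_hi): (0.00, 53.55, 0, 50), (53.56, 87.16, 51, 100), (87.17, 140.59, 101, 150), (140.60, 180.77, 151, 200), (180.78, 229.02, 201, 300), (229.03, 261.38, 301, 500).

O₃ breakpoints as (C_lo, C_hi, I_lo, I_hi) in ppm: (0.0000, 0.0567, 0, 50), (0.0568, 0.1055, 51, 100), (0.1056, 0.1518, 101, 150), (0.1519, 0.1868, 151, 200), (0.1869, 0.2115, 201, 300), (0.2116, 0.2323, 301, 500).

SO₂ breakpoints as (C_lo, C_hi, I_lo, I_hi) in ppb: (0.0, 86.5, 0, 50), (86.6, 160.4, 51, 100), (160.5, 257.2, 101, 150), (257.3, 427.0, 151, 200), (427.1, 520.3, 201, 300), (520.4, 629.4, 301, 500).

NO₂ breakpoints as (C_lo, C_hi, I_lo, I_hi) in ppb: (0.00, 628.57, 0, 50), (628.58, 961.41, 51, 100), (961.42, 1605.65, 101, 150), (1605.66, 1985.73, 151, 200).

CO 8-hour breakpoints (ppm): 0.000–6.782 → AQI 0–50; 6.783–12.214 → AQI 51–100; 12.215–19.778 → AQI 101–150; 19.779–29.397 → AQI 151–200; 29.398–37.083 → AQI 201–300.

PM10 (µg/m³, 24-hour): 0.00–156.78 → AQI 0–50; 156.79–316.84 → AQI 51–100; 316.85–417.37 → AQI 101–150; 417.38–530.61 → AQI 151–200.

206

PM2.5: row 180.78–229.02 (AQI 201–300). (300−201)·(183.45−180.78)/(229.02−180.78) + 201 = 99·2.67/48.24 + 201 ≈ 206.48 → 206.
O₃: 0.0749 lies in 0.0568–0.1055, so I_lo=51, I_hi=100, C_lo=0.0568, C_hi=0.1055.
(100−51)/(0.1055−0.0568) × (0.0749−0.0568) + 51 = 49/0.0487 × 0.0181 + 51 ≈ 69.21 → 69.
SO₂ 416.3: bracket 257.3–427.0 → index 151–200; slope 49/169.7, offset 159.0.
AQI = 151 + 49/169.7·159.0 ≈ 196.91 ⇒ 197.
NO₂: 260.67 lies in 0.00–628.57, so I_lo=0, I_hi=50, C_lo=0.00, C_hi=628.57.
(50−0)/(628.57−0.00) × (260.67−0.00) + 0 = 50/628.57 × 260.67 + 0 ≈ 20.74 → 21.
CO 33.127: bracket 29.398–37.083 → index 201–300; slope 99/7.685, offset 3.729.
AQI = 201 + 99/7.685·3.729 ≈ 249.04 ⇒ 249.
PM10: 386.23 lies in 316.85–417.37, so I_lo=101, I_hi=150, C_lo=316.85, C_hi=417.37.
(150−101)/(417.37−316.85) × (386.23−316.85) + 101 = 49/100.52 × 69.38 + 101 ≈ 134.82 → 135.
Sub-indices: PM2.5→206, O₃→69, SO₂→197, NO₂→21, CO→249, PM10→135. Ranked high→low: 249, 206, 197, 135, 69, 21. Second-highest sub-index = 206.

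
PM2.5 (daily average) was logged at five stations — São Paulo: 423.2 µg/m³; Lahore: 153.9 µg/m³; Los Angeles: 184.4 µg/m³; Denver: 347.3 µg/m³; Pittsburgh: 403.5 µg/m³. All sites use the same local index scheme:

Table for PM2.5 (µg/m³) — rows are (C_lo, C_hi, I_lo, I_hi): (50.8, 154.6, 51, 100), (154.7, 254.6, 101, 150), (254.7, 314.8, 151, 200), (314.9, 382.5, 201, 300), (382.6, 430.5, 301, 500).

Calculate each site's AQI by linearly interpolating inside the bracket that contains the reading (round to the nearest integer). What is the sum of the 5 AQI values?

1322

São Paulo 423.2: bracket 382.6–430.5 → index 301–500; slope 199/47.9, offset 40.6.
AQI = 301 + 199/47.9·40.6 ≈ 469.67 ⇒ 470.
Lahore: 153.9 lies in 50.8–154.6, so I_lo=51, I_hi=100, C_lo=50.8, C_hi=154.6.
(100−51)/(154.6−50.8) × (153.9−50.8) + 51 = 49/103.8 × 103.1 + 51 ≈ 99.67 → 100.
Los Angeles: 184.4 lies in 154.7–254.6, so I_lo=101, I_hi=150, C_lo=154.7, C_hi=254.6.
(150−101)/(254.6−154.7) × (184.4−154.7) + 101 = 49/99.9 × 29.7 + 101 ≈ 115.57 → 116.
Denver: row 314.9–382.5 (AQI 201–300). (300−201)·(347.3−314.9)/(382.5−314.9) + 201 = 99·32.4/67.6 + 201 ≈ 248.45 → 248.
Pittsburgh: 403.5 lies in 382.6–430.5, so I_lo=301, I_hi=500, C_lo=382.6, C_hi=430.5.
(500−301)/(430.5−382.6) × (403.5−382.6) + 301 = 199/47.9 × 20.9 + 301 ≈ 387.83 → 388.
AQIs: São Paulo=470, Lahore=100, Los Angeles=116, Denver=248, Pittsburgh=388. Sum = 470 + 100 + 116 + 248 + 388 = 1322.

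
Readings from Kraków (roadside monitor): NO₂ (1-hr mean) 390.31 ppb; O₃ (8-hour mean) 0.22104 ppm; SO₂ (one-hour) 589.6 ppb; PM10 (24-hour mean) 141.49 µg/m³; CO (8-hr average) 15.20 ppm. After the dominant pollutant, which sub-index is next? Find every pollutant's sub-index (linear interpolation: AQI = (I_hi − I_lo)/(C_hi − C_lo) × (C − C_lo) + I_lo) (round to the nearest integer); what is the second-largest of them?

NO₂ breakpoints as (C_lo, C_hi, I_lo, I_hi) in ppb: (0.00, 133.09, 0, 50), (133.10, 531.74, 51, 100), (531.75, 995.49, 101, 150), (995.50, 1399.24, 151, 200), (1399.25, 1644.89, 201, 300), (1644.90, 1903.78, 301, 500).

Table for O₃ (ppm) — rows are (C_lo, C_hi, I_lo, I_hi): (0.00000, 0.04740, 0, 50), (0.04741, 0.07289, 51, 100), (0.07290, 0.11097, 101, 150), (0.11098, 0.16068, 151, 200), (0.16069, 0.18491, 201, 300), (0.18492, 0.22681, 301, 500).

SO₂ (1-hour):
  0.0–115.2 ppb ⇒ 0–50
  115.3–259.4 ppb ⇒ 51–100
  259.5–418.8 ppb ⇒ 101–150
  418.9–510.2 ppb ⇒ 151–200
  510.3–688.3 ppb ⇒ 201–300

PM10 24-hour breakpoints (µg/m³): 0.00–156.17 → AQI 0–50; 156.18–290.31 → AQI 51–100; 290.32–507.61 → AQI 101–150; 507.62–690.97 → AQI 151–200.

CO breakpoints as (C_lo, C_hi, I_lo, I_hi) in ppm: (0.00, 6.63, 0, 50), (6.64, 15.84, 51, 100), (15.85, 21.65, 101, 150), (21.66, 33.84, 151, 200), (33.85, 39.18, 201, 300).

245

NO₂ 390.31: bracket 133.10–531.74 → index 51–100; slope 49/398.64, offset 257.21.
AQI = 51 + 49/398.64·257.21 ≈ 82.62 ⇒ 83.
O₃: 0.22104 ∈ [0.18492, 0.22681] ↔ index [301, 500].
301 + (0.22104−0.18492)·(500−301)/(0.22681−0.18492) = 301 + 0.03612·199/0.04189 ≈ 472.59, so AQI = 473.
SO₂ 589.6: bracket 510.3–688.3 → index 201–300; slope 99/178.0, offset 79.3.
AQI = 201 + 99/178.0·79.3 ≈ 245.11 ⇒ 245.
PM10: 141.49 ∈ [0.00, 156.17] ↔ index [0, 50].
0 + (141.49−0.00)·(50−0)/(156.17−0.00) = 0 + 141.49·50/156.17 ≈ 45.30, so AQI = 45.
CO: 15.20 lies in 6.64–15.84, so I_lo=51, I_hi=100, C_lo=6.64, C_hi=15.84.
(100−51)/(15.84−6.64) × (15.20−6.64) + 51 = 49/9.20 × 8.56 + 51 ≈ 96.59 → 97.
Sub-indices: NO₂→83, O₃→473, SO₂→245, PM10→45, CO→97. Ranked high→low: 473, 245, 97, 83, 45. Second-highest sub-index = 245.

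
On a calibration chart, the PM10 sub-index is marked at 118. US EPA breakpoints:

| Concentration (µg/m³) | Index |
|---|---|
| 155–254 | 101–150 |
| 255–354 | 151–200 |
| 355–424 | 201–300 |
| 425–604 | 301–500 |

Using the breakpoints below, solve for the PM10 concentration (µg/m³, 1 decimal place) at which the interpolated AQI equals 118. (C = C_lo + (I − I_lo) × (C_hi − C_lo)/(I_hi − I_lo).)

189.3

AQI 118 lies in the 101–150 band, which corresponds to 155–254 µg/m³.
C = 155 + (118−101)×(254−155)/(150−101) = 155 + 17×99/49 ≈ 189.347 µg/m³ → 189.3 µg/m³ to 1 dp.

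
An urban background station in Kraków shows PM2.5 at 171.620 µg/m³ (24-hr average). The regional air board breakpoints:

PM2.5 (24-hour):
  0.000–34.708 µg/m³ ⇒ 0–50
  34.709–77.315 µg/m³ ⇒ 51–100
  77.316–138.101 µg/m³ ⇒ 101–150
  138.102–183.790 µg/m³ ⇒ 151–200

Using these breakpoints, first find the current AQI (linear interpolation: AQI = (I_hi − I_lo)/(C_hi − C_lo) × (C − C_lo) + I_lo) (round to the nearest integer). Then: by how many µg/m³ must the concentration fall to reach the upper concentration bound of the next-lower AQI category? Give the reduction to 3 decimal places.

33.519

PM2.5: row 138.102–183.790 (AQI 151–200). (200−151)·(171.620−138.102)/(183.790−138.102) + 151 = 49·33.518/45.688 + 151 ≈ 186.95 → 187.
Current AQI 187 is in the Unhealthy range (151–200). The next-lower category tops out at AQI 150, whose upper concentration bound is 138.101 µg/m³.
Reduction needed = 171.620 − 138.101 = 33.519 µg/m³.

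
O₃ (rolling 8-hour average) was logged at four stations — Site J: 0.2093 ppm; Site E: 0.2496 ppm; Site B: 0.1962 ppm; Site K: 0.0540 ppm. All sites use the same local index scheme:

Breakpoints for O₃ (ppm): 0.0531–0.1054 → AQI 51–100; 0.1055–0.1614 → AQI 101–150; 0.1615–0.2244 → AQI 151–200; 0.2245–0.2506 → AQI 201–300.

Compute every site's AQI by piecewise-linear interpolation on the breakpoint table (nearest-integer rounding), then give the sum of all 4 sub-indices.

Site J 0.2093: bracket 0.1615–0.2244 → index 151–200; slope 49/0.0629, offset 0.0478.
AQI = 151 + 49/0.0629·0.0478 ≈ 188.24 ⇒ 188.
Site E: 0.2496 ∈ [0.2245, 0.2506] ↔ index [201, 300].
201 + (0.2496−0.2245)·(300−201)/(0.2506−0.2245) = 201 + 0.0251·99/0.0261 ≈ 296.21, so AQI = 296.
Site B: 0.1962 ∈ [0.1615, 0.2244] ↔ index [151, 200].
151 + (0.1962−0.1615)·(200−151)/(0.2244−0.1615) = 151 + 0.0347·49/0.0629 ≈ 178.03, so AQI = 178.
Site K: 0.0540 lies in 0.0531–0.1054, so I_lo=51, I_hi=100, C_lo=0.0531, C_hi=0.1054.
(100−51)/(0.1054−0.0531) × (0.0540−0.0531) + 51 = 49/0.0523 × 0.0009 + 51 ≈ 51.84 → 52.
AQIs: Site J=188, Site E=296, Site B=178, Site K=52. Sum = 188 + 296 + 178 + 52 = 714.

714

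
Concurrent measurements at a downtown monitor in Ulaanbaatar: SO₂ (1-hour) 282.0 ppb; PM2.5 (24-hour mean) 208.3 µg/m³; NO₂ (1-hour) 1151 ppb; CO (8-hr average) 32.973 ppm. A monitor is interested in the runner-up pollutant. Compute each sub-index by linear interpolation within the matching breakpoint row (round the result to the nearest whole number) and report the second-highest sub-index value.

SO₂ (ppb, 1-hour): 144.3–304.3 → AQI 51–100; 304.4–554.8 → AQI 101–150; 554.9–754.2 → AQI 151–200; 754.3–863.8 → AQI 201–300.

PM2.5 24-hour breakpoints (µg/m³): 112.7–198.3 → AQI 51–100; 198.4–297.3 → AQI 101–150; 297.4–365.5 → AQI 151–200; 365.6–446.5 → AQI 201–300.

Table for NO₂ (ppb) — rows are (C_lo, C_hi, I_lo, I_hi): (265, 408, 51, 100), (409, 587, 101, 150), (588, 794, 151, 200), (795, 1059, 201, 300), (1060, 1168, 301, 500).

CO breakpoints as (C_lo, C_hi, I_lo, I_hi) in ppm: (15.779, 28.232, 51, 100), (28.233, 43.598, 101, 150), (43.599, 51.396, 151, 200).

116

SO₂: row 144.3–304.3 (AQI 51–100). (100−51)·(282.0−144.3)/(304.3−144.3) + 51 = 49·137.7/160.0 + 51 ≈ 93.17 → 93.
PM2.5: 208.3 ∈ [198.4, 297.3] ↔ index [101, 150].
101 + (208.3−198.4)·(150−101)/(297.3−198.4) = 101 + 9.9·49/98.9 ≈ 105.90, so AQI = 106.
NO₂ 1151: bracket 1060–1168 → index 301–500; slope 199/108, offset 91.
AQI = 301 + 199/108·91 ≈ 468.68 ⇒ 469.
CO: row 28.233–43.598 (AQI 101–150). (150−101)·(32.973−28.233)/(43.598−28.233) + 101 = 49·4.740/15.365 + 101 ≈ 116.12 → 116.
Sub-indices: SO₂→93, PM2.5→106, NO₂→469, CO→116. Ranked high→low: 469, 116, 106, 93. Second-highest sub-index = 116.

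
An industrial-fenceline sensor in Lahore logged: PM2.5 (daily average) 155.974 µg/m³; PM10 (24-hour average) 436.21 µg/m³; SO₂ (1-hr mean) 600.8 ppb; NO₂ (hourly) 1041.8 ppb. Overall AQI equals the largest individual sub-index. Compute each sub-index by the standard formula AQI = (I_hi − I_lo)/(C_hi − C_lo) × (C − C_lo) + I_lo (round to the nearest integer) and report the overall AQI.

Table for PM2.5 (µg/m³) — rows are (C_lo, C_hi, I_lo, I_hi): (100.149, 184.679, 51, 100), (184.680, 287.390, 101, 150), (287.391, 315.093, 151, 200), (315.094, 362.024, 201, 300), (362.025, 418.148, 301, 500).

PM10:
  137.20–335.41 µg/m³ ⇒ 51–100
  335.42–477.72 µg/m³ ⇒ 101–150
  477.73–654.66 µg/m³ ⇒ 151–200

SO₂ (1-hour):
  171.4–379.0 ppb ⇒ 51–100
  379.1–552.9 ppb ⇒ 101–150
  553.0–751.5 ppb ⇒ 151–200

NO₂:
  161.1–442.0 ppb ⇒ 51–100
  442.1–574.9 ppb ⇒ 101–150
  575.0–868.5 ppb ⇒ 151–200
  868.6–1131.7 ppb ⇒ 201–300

PM2.5: 155.974 ∈ [100.149, 184.679] ↔ index [51, 100].
51 + (155.974−100.149)·(100−51)/(184.679−100.149) = 51 + 55.825·49/84.530 ≈ 83.36, so AQI = 83.
PM10 436.21: bracket 335.42–477.72 → index 101–150; slope 49/142.30, offset 100.79.
AQI = 101 + 49/142.30·100.79 ≈ 135.71 ⇒ 136.
SO₂: row 553.0–751.5 (AQI 151–200). (200−151)·(600.8−553.0)/(751.5−553.0) + 151 = 49·47.8/198.5 + 151 ≈ 162.80 → 163.
NO₂: 1041.8 ∈ [868.6, 1131.7] ↔ index [201, 300].
201 + (1041.8−868.6)·(300−201)/(1131.7−868.6) = 201 + 173.2·99/263.1 ≈ 266.17, so AQI = 266.
Sub-indices: PM2.5→83, PM10→136, SO₂→163, NO₂→266. Overall AQI = max = 266; dominant pollutant is NO₂.
AQI 266: Very Unhealthy.

266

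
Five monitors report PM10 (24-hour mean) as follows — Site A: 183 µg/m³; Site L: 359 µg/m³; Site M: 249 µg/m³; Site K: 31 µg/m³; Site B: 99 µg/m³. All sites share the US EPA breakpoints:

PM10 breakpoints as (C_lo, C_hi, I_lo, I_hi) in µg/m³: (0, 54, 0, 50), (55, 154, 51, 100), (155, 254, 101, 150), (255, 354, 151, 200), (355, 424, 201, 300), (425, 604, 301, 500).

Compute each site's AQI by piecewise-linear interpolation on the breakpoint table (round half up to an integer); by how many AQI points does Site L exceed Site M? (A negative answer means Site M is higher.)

59

Site A 183: bracket 155–254 → index 101–150; slope 49/99, offset 28.
AQI = 101 + 49/99·28 ≈ 114.86 ⇒ 115.
Site L: row 355–424 (AQI 201–300). (300−201)·(359−355)/(424−355) + 201 = 99·4/69 + 201 ≈ 206.74 → 207.
Site M: row 155–254 (AQI 101–150). (150−101)·(249−155)/(254−155) + 101 = 49·94/99 + 101 ≈ 147.53 → 148.
Site K: 31 ∈ [0, 54] ↔ index [0, 50].
0 + (31−0)·(50−0)/(54−0) = 0 + 31·50/54 ≈ 28.70, so AQI = 29.
Site B: 99 lies in 55–154, so I_lo=51, I_hi=100, C_lo=55, C_hi=154.
(100−51)/(154−55) × (99−55) + 51 = 49/99 × 44 + 51 ≈ 72.78 → 73.
AQIs: Site A=115, Site L=207, Site M=148, Site K=29, Site B=73. Site L (207) − Site M (148) = 59.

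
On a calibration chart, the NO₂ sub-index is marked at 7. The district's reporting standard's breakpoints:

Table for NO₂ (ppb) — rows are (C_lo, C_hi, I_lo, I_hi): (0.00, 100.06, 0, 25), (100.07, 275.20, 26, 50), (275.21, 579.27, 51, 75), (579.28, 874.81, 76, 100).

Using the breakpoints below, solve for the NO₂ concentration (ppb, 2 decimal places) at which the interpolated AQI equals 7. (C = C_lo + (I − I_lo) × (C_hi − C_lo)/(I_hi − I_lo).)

28.02

AQI 7 lies in the 0–25 band, which corresponds to 0.00–100.06 ppb.
C = 0.00 + (7−0)×(100.06−0.00)/(25−0) = 0.00 + 7×100.06/25 ≈ 28.0168 ppb → 28.02 ppb to 2 dp.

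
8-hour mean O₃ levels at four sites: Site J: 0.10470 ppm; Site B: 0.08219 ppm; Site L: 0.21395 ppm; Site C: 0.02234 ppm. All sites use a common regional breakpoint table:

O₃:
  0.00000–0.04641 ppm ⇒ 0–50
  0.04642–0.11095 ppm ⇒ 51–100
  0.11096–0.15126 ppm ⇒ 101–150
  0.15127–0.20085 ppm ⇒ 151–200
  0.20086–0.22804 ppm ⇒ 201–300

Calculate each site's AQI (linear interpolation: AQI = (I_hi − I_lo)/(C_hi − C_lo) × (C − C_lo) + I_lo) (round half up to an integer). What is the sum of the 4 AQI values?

446

Site J: 0.10470 lies in 0.04642–0.11095, so I_lo=51, I_hi=100, C_lo=0.04642, C_hi=0.11095.
(100−51)/(0.11095−0.04642) × (0.10470−0.04642) + 51 = 49/0.06453 × 0.05828 + 51 ≈ 95.25 → 95.
Site B 0.08219: bracket 0.04642–0.11095 → index 51–100; slope 49/0.06453, offset 0.03577.
AQI = 51 + 49/0.06453·0.03577 ≈ 78.16 ⇒ 78.
Site L: row 0.20086–0.22804 (AQI 201–300). (300−201)·(0.21395−0.20086)/(0.22804−0.20086) + 201 = 99·0.01309/0.02718 + 201 ≈ 248.68 → 249.
Site C: row 0.00000–0.04641 (AQI 0–50). (50−0)·(0.02234−0.00000)/(0.04641−0.00000) + 0 = 50·0.02234/0.04641 + 0 ≈ 24.07 → 24.
AQIs: Site J=95, Site B=78, Site L=249, Site C=24. Sum = 95 + 78 + 249 + 24 = 446.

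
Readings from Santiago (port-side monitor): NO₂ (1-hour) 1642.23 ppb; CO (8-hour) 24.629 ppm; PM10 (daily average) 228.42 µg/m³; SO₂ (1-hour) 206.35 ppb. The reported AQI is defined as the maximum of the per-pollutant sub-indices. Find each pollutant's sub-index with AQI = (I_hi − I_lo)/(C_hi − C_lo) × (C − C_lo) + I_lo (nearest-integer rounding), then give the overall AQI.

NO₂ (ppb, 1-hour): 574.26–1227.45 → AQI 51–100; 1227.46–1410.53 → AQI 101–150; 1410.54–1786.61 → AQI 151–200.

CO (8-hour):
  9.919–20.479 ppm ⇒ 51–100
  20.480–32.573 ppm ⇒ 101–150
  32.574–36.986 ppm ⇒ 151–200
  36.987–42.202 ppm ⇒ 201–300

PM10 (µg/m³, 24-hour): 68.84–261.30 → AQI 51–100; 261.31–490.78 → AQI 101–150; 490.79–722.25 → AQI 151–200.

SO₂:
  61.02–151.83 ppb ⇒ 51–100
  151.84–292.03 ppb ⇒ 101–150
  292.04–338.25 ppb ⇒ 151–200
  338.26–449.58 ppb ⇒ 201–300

NO₂: row 1410.54–1786.61 (AQI 151–200). (200−151)·(1642.23−1410.54)/(1786.61−1410.54) + 151 = 49·231.69/376.07 + 151 ≈ 181.19 → 181.
CO: 24.629 ∈ [20.480, 32.573] ↔ index [101, 150].
101 + (24.629−20.480)·(150−101)/(32.573−20.480) = 101 + 4.149·49/12.093 ≈ 117.81, so AQI = 118.
PM10: 228.42 lies in 68.84–261.30, so I_lo=51, I_hi=100, C_lo=68.84, C_hi=261.30.
(100−51)/(261.30−68.84) × (228.42−68.84) + 51 = 49/192.46 × 159.58 + 51 ≈ 91.63 → 92.
SO₂: 206.35 lies in 151.84–292.03, so I_lo=101, I_hi=150, C_lo=151.84, C_hi=292.03.
(150−101)/(292.03−151.84) × (206.35−151.84) + 101 = 49/140.19 × 54.51 + 101 ≈ 120.05 → 120.
Sub-indices: NO₂→181, CO→118, PM10→92, SO₂→120. Overall AQI = max = 181; dominant pollutant is NO₂.

181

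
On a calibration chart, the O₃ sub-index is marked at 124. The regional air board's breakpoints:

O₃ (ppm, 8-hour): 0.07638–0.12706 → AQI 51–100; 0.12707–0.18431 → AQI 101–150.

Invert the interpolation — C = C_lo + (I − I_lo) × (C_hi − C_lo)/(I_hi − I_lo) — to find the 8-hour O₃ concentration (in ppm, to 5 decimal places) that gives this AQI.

AQI 124 lies in the 101–150 band, which corresponds to 0.12707–0.18431 ppm.
C = 0.12707 + (124−101)×(0.18431−0.12707)/(150−101) = 0.12707 + 23×0.05724/49 ≈ 0.1539378 ppm → 0.15394 ppm to 5 dp.

0.15394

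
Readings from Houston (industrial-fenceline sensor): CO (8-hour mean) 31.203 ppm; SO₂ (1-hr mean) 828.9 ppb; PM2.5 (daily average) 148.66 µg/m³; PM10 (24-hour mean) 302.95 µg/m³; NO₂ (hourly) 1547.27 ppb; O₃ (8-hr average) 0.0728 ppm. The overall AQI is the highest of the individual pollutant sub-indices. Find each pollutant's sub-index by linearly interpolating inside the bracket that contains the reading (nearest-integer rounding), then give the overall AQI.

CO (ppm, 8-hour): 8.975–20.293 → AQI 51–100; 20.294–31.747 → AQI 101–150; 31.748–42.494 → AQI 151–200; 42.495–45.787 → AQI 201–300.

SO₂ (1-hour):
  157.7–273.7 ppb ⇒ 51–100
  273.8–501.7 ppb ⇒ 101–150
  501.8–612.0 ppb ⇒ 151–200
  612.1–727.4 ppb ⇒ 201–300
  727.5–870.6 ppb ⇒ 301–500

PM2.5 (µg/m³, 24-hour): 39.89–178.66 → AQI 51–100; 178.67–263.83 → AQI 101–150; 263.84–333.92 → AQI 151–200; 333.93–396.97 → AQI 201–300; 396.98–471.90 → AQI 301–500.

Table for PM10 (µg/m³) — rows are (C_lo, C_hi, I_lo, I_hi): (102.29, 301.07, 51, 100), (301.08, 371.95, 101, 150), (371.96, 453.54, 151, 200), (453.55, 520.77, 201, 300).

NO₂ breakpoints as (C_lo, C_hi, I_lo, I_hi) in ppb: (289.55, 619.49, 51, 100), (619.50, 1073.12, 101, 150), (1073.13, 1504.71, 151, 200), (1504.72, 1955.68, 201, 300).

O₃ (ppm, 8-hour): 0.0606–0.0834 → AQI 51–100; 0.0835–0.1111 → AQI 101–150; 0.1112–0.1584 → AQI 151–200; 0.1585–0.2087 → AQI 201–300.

442

CO: 31.203 lies in 20.294–31.747, so I_lo=101, I_hi=150, C_lo=20.294, C_hi=31.747.
(150−101)/(31.747−20.294) × (31.203−20.294) + 101 = 49/11.453 × 10.909 + 101 ≈ 147.67 → 148.
SO₂: row 727.5–870.6 (AQI 301–500). (500−301)·(828.9−727.5)/(870.6−727.5) + 301 = 199·101.4/143.1 + 301 ≈ 442.01 → 442.
PM2.5: 148.66 ∈ [39.89, 178.66] ↔ index [51, 100].
51 + (148.66−39.89)·(100−51)/(178.66−39.89) = 51 + 108.77·49/138.77 ≈ 89.41, so AQI = 89.
PM10: 302.95 lies in 301.08–371.95, so I_lo=101, I_hi=150, C_lo=301.08, C_hi=371.95.
(150−101)/(371.95−301.08) × (302.95−301.08) + 101 = 49/70.87 × 1.87 + 101 ≈ 102.29 → 102.
NO₂: 1547.27 lies in 1504.72–1955.68, so I_lo=201, I_hi=300, C_lo=1504.72, C_hi=1955.68.
(300−201)/(1955.68−1504.72) × (1547.27−1504.72) + 201 = 99/450.96 × 42.55 + 201 ≈ 210.34 → 210.
O₃ 0.0728: bracket 0.0606–0.0834 → index 51–100; slope 49/0.0228, offset 0.0122.
AQI = 51 + 49/0.0228·0.0122 ≈ 77.22 ⇒ 77.
Sub-indices: CO→148, SO₂→442, PM2.5→89, PM10→102, NO₂→210, O₃→77. Overall AQI = max = 442; dominant pollutant is SO₂.
AQI 442: Hazardous.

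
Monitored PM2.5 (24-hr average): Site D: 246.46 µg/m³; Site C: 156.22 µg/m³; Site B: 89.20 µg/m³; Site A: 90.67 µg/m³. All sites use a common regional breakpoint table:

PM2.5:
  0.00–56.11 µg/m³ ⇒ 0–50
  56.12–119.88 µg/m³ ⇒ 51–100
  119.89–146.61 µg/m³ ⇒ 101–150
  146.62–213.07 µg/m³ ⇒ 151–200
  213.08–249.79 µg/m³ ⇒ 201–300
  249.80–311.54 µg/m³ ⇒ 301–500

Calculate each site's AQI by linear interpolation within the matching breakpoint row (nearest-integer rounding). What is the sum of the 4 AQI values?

603

Site D: row 213.08–249.79 (AQI 201–300). (300−201)·(246.46−213.08)/(249.79−213.08) + 201 = 99·33.38/36.71 + 201 ≈ 291.02 → 291.
Site C: 156.22 lies in 146.62–213.07, so I_lo=151, I_hi=200, C_lo=146.62, C_hi=213.07.
(200−151)/(213.07−146.62) × (156.22−146.62) + 151 = 49/66.45 × 9.60 + 151 ≈ 158.08 → 158.
Site B 89.20: bracket 56.12–119.88 → index 51–100; slope 49/63.76, offset 33.08.
AQI = 51 + 49/63.76·33.08 ≈ 76.42 ⇒ 76.
Site A: 90.67 lies in 56.12–119.88, so I_lo=51, I_hi=100, C_lo=56.12, C_hi=119.88.
(100−51)/(119.88−56.12) × (90.67−56.12) + 51 = 49/63.76 × 34.55 + 51 ≈ 77.55 → 78.
AQIs: Site D=291, Site C=158, Site B=76, Site A=78. Sum = 291 + 158 + 76 + 78 = 603.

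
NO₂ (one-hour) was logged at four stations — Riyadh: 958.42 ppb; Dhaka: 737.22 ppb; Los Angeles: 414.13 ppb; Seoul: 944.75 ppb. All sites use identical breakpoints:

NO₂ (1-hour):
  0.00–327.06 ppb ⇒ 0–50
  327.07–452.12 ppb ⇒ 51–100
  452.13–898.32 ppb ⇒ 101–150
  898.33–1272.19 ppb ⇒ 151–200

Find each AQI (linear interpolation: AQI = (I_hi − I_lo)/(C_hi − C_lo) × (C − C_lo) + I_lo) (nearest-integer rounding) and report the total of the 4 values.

Riyadh 958.42: bracket 898.33–1272.19 → index 151–200; slope 49/373.86, offset 60.09.
AQI = 151 + 49/373.86·60.09 ≈ 158.88 ⇒ 159.
Dhaka: 737.22 lies in 452.13–898.32, so I_lo=101, I_hi=150, C_lo=452.13, C_hi=898.32.
(150−101)/(898.32−452.13) × (737.22−452.13) + 101 = 49/446.19 × 285.09 + 101 ≈ 132.31 → 132.
Los Angeles: 414.13 ∈ [327.07, 452.12] ↔ index [51, 100].
51 + (414.13−327.07)·(100−51)/(452.12−327.07) = 51 + 87.06·49/125.05 ≈ 85.11, so AQI = 85.
Seoul: row 898.33–1272.19 (AQI 151–200). (200−151)·(944.75−898.33)/(1272.19−898.33) + 151 = 49·46.42/373.86 + 151 ≈ 157.08 → 157.
AQIs: Riyadh=159, Dhaka=132, Los Angeles=85, Seoul=157. Sum = 159 + 132 + 85 + 157 = 533.

533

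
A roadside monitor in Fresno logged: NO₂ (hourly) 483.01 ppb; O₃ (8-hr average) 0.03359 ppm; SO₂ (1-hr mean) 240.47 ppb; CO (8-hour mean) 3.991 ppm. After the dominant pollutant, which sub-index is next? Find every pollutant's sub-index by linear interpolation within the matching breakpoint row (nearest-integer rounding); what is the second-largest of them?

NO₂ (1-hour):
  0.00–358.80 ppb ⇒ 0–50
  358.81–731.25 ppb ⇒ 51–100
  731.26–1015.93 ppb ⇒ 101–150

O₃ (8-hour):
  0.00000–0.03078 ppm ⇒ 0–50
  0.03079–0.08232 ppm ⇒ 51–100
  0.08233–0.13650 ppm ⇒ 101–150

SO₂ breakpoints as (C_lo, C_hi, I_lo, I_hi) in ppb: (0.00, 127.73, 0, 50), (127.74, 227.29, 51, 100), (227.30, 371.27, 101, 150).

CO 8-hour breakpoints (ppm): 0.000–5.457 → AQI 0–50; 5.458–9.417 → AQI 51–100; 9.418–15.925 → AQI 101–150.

67

NO₂ 483.01: bracket 358.81–731.25 → index 51–100; slope 49/372.44, offset 124.20.
AQI = 51 + 49/372.44·124.20 ≈ 67.34 ⇒ 67.
O₃: 0.03359 ∈ [0.03079, 0.08232] ↔ index [51, 100].
51 + (0.03359−0.03079)·(100−51)/(0.08232−0.03079) = 51 + 0.00280·49/0.05153 ≈ 53.66, so AQI = 54.
SO₂: 240.47 ∈ [227.30, 371.27] ↔ index [101, 150].
101 + (240.47−227.30)·(150−101)/(371.27−227.30) = 101 + 13.17·49/143.97 ≈ 105.48, so AQI = 105.
CO: 3.991 lies in 0.000–5.457, so I_lo=0, I_hi=50, C_lo=0.000, C_hi=5.457.
(50−0)/(5.457−0.000) × (3.991−0.000) + 0 = 50/5.457 × 3.991 + 0 ≈ 36.57 → 37.
Sub-indices: NO₂→67, O₃→54, SO₂→105, CO→37. Ranked high→low: 105, 67, 54, 37. Second-highest sub-index = 67.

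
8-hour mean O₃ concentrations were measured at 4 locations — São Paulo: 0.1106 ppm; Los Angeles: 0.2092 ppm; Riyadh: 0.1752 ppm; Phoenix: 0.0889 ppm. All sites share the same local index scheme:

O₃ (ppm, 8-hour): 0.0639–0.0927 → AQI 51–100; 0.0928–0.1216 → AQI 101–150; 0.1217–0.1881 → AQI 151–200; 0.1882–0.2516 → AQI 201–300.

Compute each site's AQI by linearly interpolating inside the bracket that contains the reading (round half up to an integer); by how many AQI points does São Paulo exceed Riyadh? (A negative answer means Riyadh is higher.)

São Paulo 0.1106: bracket 0.0928–0.1216 → index 101–150; slope 49/0.0288, offset 0.0178.
AQI = 101 + 49/0.0288·0.0178 ≈ 131.28 ⇒ 131.
Los Angeles: 0.2092 lies in 0.1882–0.2516, so I_lo=201, I_hi=300, C_lo=0.1882, C_hi=0.2516.
(300−201)/(0.2516−0.1882) × (0.2092−0.1882) + 201 = 99/0.0634 × 0.0210 + 201 ≈ 233.79 → 234.
Riyadh: row 0.1217–0.1881 (AQI 151–200). (200−151)·(0.1752−0.1217)/(0.1881−0.1217) + 151 = 49·0.0535/0.0664 + 151 ≈ 190.48 → 190.
Phoenix 0.0889: bracket 0.0639–0.0927 → index 51–100; slope 49/0.0288, offset 0.0250.
AQI = 51 + 49/0.0288·0.0250 ≈ 93.53 ⇒ 94.
AQIs: São Paulo=131, Los Angeles=234, Riyadh=190, Phoenix=94. São Paulo (131) − Riyadh (190) = -59.

-59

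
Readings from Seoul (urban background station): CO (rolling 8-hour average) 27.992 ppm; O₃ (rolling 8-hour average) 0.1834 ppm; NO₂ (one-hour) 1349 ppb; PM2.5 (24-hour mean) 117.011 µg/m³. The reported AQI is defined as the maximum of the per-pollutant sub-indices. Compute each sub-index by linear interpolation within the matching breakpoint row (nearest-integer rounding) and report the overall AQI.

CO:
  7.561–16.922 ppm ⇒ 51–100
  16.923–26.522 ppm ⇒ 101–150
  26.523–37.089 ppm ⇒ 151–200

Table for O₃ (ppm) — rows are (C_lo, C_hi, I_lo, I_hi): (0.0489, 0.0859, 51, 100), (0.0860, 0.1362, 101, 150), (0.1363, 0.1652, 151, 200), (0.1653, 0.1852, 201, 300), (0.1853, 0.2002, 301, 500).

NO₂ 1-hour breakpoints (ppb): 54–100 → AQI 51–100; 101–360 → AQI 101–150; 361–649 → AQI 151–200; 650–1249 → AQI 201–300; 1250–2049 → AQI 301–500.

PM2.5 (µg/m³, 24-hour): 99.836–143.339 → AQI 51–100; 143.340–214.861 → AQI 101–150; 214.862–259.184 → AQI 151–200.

CO: row 26.523–37.089 (AQI 151–200). (200−151)·(27.992−26.523)/(37.089−26.523) + 151 = 49·1.469/10.566 + 151 ≈ 157.81 → 158.
O₃: 0.1834 lies in 0.1653–0.1852, so I_lo=201, I_hi=300, C_lo=0.1653, C_hi=0.1852.
(300−201)/(0.1852−0.1653) × (0.1834−0.1653) + 201 = 99/0.0199 × 0.0181 + 201 ≈ 291.05 → 291.
NO₂: row 1250–2049 (AQI 301–500). (500−301)·(1349−1250)/(2049−1250) + 301 = 199·99/799 + 301 ≈ 325.66 → 326.
PM2.5: 117.011 lies in 99.836–143.339, so I_lo=51, I_hi=100, C_lo=99.836, C_hi=143.339.
(100−51)/(143.339−99.836) × (117.011−99.836) + 51 = 49/43.503 × 17.175 + 51 ≈ 70.35 → 70.
Sub-indices: CO→158, O₃→291, NO₂→326, PM2.5→70. Overall AQI = max = 326; dominant pollutant is NO₂.
AQI 326: Hazardous.

326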